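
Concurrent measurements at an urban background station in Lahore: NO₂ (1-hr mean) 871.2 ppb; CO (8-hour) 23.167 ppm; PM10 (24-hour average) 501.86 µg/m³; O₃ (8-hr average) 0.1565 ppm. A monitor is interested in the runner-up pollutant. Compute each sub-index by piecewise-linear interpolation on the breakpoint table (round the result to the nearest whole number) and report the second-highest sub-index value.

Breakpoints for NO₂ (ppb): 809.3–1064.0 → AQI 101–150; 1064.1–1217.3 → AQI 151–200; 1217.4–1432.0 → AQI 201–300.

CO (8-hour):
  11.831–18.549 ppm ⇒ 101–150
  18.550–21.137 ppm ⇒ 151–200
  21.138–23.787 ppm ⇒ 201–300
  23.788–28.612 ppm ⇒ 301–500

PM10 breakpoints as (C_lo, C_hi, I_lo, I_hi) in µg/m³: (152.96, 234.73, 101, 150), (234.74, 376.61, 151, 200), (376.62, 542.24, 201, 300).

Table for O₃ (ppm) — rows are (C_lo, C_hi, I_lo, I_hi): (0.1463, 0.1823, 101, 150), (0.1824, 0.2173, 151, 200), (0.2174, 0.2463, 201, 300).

276

NO₂: 871.2 lies in 809.3–1064.0, so I_lo=101, I_hi=150, C_lo=809.3, C_hi=1064.0.
(150−101)/(1064.0−809.3) × (871.2−809.3) + 101 = 49/254.7 × 61.9 + 101 ≈ 112.91 → 113.
CO: row 21.138–23.787 (AQI 201–300). (300−201)·(23.167−21.138)/(23.787−21.138) + 201 = 99·2.029/2.649 + 201 ≈ 276.83 → 277.
PM10: 501.86 lies in 376.62–542.24, so I_lo=201, I_hi=300, C_lo=376.62, C_hi=542.24.
(300−201)/(542.24−376.62) × (501.86−376.62) + 201 = 99/165.62 × 125.24 + 201 ≈ 275.86 → 276.
O₃: 0.1565 ∈ [0.1463, 0.1823] ↔ index [101, 150].
101 + (0.1565−0.1463)·(150−101)/(0.1823−0.1463) = 101 + 0.0102·49/0.0360 ≈ 114.88, so AQI = 115.
Sub-indices: NO₂→113, CO→277, PM10→276, O₃→115. Ranked high→low: 277, 276, 115, 113. Second-highest sub-index = 276.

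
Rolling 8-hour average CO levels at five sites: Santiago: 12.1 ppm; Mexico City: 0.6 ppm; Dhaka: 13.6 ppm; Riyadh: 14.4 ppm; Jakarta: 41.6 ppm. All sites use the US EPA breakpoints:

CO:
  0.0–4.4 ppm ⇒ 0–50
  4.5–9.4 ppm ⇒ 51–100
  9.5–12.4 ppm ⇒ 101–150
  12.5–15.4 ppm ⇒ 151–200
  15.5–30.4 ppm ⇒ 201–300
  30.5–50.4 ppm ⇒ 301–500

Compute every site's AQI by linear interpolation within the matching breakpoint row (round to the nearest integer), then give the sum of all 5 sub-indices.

Santiago: 12.1 lies in 9.5–12.4, so I_lo=101, I_hi=150, C_lo=9.5, C_hi=12.4.
(150−101)/(12.4−9.5) × (12.1−9.5) + 101 = 49/2.9 × 2.6 + 101 ≈ 144.93 → 145.
Mexico City: 0.6 lies in 0.0–4.4, so I_lo=0, I_hi=50, C_lo=0.0, C_hi=4.4.
(50−0)/(4.4−0.0) × (0.6−0.0) + 0 = 50/4.4 × 0.6 + 0 ≈ 6.82 → 7.
Dhaka: 13.6 lies in 12.5–15.4, so I_lo=151, I_hi=200, C_lo=12.5, C_hi=15.4.
(200−151)/(15.4−12.5) × (13.6−12.5) + 151 = 49/2.9 × 1.1 + 151 ≈ 169.59 → 170.
Riyadh: 14.4 ∈ [12.5, 15.4] ↔ index [151, 200].
151 + (14.4−12.5)·(200−151)/(15.4−12.5) = 151 + 1.9·49/2.9 ≈ 183.10, so AQI = 183.
Jakarta: row 30.5–50.4 (AQI 301–500). (500−301)·(41.6−30.5)/(50.4−30.5) + 301 = 199·11.1/19.9 + 301 ≈ 412.00 → 412.
AQIs: Santiago=145, Mexico City=7, Dhaka=170, Riyadh=183, Jakarta=412. Sum = 145 + 7 + 170 + 183 + 412 = 917.

917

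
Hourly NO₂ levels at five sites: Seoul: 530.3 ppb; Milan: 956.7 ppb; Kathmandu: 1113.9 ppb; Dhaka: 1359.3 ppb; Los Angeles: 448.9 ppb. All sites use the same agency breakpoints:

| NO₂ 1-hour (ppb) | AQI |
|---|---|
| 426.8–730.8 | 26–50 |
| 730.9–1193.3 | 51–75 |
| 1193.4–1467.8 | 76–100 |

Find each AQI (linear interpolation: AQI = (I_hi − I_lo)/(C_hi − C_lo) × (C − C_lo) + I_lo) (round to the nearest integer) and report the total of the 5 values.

287

Seoul: row 426.8–730.8 (AQI 26–50). (50−26)·(530.3−426.8)/(730.8−426.8) + 26 = 24·103.5/304.0 + 26 ≈ 34.17 → 34.
Milan: 956.7 ∈ [730.9, 1193.3] ↔ index [51, 75].
51 + (956.7−730.9)·(75−51)/(1193.3−730.9) = 51 + 225.8·24/462.4 ≈ 62.72, so AQI = 63.
Kathmandu: row 730.9–1193.3 (AQI 51–75). (75−51)·(1113.9−730.9)/(1193.3−730.9) + 51 = 24·383.0/462.4 + 51 ≈ 70.88 → 71.
Dhaka: row 1193.4–1467.8 (AQI 76–100). (100−76)·(1359.3−1193.4)/(1467.8−1193.4) + 76 = 24·165.9/274.4 + 76 ≈ 90.51 → 91.
Los Angeles: 448.9 ∈ [426.8, 730.8] ↔ index [26, 50].
26 + (448.9−426.8)·(50−26)/(730.8−426.8) = 26 + 22.1·24/304.0 ≈ 27.74, so AQI = 28.
AQIs: Seoul=34, Milan=63, Kathmandu=71, Dhaka=91, Los Angeles=28. Sum = 34 + 63 + 71 + 91 + 28 = 287.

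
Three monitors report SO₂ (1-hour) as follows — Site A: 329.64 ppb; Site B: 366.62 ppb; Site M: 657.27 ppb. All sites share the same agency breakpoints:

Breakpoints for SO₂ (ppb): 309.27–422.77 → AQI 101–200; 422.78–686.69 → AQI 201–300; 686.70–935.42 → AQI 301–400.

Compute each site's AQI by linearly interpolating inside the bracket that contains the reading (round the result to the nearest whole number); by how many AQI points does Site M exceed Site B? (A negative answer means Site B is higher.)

Site A: 329.64 ∈ [309.27, 422.77] ↔ index [101, 200].
101 + (329.64−309.27)·(200−101)/(422.77−309.27) = 101 + 20.37·99/113.50 ≈ 118.77, so AQI = 119.
Site B 366.62: bracket 309.27–422.77 → index 101–200; slope 99/113.50, offset 57.35.
AQI = 101 + 99/113.50·57.35 ≈ 151.02 ⇒ 151.
Site M: row 422.78–686.69 (AQI 201–300). (300−201)·(657.27−422.78)/(686.69−422.78) + 201 = 99·234.49/263.91 + 201 ≈ 288.96 → 289.
AQIs: Site A=119, Site B=151, Site M=289. Site M (289) − Site B (151) = 138.

138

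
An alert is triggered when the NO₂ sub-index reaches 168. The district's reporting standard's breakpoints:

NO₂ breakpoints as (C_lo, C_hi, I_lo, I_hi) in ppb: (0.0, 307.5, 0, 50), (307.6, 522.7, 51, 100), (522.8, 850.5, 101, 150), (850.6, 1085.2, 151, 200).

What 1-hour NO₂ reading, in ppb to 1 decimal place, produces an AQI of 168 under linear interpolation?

AQI 168 lies in the 151–200 band, which corresponds to 850.6–1085.2 ppb.
C = 850.6 + (168−151)×(1085.2−850.6)/(200−151) = 850.6 + 17×234.6/49 ≈ 931.992 ppb → 932.0 ppb to 1 dp.

932.0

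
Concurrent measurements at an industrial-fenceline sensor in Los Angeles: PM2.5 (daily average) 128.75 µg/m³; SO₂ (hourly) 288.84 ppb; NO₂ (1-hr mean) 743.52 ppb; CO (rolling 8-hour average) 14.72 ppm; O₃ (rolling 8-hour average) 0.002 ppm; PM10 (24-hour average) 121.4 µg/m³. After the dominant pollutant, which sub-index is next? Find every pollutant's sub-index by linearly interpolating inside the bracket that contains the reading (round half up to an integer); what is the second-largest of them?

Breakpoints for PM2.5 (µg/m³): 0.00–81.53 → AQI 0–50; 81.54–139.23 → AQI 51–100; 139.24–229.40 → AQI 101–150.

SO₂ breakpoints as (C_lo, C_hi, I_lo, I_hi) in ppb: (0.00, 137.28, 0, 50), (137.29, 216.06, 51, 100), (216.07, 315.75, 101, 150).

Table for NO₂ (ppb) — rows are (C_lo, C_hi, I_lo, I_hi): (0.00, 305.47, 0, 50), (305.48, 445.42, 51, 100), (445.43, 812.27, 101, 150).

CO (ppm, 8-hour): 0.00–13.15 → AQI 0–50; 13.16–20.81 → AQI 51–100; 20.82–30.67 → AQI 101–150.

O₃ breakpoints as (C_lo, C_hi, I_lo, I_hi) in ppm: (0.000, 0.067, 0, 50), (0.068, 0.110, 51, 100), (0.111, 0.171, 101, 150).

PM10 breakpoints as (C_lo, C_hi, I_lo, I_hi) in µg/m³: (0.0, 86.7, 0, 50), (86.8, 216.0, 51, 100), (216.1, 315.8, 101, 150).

PM2.5: 128.75 lies in 81.54–139.23, so I_lo=51, I_hi=100, C_lo=81.54, C_hi=139.23.
(100−51)/(139.23−81.54) × (128.75−81.54) + 51 = 49/57.69 × 47.21 + 51 ≈ 91.10 → 91.
SO₂: 288.84 lies in 216.07–315.75, so I_lo=101, I_hi=150, C_lo=216.07, C_hi=315.75.
(150−101)/(315.75−216.07) × (288.84−216.07) + 101 = 49/99.68 × 72.77 + 101 ≈ 136.77 → 137.
NO₂: 743.52 ∈ [445.43, 812.27] ↔ index [101, 150].
101 + (743.52−445.43)·(150−101)/(812.27−445.43) = 101 + 298.09·49/366.84 ≈ 140.82, so AQI = 141.
CO: row 13.16–20.81 (AQI 51–100). (100−51)·(14.72−13.16)/(20.81−13.16) + 51 = 49·1.56/7.65 + 51 ≈ 60.99 → 61.
O₃ 0.002: bracket 0.000–0.067 → index 0–50; slope 50/0.067, offset 0.002.
AQI = 0 + 50/0.067·0.002 ≈ 1.49 ⇒ 1.
PM10: 121.4 ∈ [86.8, 216.0] ↔ index [51, 100].
51 + (121.4−86.8)·(100−51)/(216.0−86.8) = 51 + 34.6·49/129.2 ≈ 64.12, so AQI = 64.
Sub-indices: PM2.5→91, SO₂→137, NO₂→141, CO→61, O₃→1, PM10→64. Ranked high→low: 141, 137, 91, 64, 61, 1. Second-highest sub-index = 137.

137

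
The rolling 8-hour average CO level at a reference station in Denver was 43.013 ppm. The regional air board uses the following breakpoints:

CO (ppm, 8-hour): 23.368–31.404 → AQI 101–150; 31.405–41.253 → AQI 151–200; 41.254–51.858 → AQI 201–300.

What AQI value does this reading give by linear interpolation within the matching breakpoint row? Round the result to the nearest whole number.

CO 43.013: bracket 41.254–51.858 → index 201–300; slope 99/10.604, offset 1.759.
AQI = 201 + 99/10.604·1.759 ≈ 217.42 ⇒ 217.

217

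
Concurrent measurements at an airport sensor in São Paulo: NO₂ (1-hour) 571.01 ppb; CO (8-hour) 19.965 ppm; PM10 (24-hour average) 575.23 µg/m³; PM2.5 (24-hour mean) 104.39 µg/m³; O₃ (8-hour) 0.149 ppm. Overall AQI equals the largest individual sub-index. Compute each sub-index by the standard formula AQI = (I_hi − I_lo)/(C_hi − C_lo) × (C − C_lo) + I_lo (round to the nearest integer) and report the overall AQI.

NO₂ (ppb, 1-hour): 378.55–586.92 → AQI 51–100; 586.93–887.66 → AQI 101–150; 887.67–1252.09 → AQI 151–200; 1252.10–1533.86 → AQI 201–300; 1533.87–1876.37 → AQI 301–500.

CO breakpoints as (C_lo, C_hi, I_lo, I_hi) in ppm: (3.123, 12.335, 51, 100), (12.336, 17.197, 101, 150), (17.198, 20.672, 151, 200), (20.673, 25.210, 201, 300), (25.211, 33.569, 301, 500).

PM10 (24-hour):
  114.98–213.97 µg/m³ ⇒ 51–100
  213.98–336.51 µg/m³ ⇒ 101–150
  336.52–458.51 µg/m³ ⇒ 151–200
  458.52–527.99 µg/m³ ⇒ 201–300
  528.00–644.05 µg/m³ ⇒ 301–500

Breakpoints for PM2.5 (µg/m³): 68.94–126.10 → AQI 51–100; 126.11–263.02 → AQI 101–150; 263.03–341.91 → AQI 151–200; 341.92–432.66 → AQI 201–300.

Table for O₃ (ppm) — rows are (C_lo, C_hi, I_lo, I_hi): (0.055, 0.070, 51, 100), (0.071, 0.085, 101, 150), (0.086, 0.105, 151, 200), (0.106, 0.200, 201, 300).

382

NO₂ 571.01: bracket 378.55–586.92 → index 51–100; slope 49/208.37, offset 192.46.
AQI = 51 + 49/208.37·192.46 ≈ 96.26 ⇒ 96.
CO 19.965: bracket 17.198–20.672 → index 151–200; slope 49/3.474, offset 2.767.
AQI = 151 + 49/3.474·2.767 ≈ 190.03 ⇒ 190.
PM10: 575.23 lies in 528.00–644.05, so I_lo=301, I_hi=500, C_lo=528.00, C_hi=644.05.
(500−301)/(644.05−528.00) × (575.23−528.00) + 301 = 199/116.05 × 47.23 + 301 ≈ 381.99 → 382.
PM2.5: 104.39 lies in 68.94–126.10, so I_lo=51, I_hi=100, C_lo=68.94, C_hi=126.10.
(100−51)/(126.10−68.94) × (104.39−68.94) + 51 = 49/57.16 × 35.45 + 51 ≈ 81.39 → 81.
O₃: 0.149 ∈ [0.106, 0.200] ↔ index [201, 300].
201 + (0.149−0.106)·(300−201)/(0.200−0.106) = 201 + 0.043·99/0.094 ≈ 246.29, so AQI = 246.
Sub-indices: NO₂→96, CO→190, PM10→382, PM2.5→81, O₃→246. Overall AQI = max = 382; dominant pollutant is PM10.
AQI 382: Hazardous.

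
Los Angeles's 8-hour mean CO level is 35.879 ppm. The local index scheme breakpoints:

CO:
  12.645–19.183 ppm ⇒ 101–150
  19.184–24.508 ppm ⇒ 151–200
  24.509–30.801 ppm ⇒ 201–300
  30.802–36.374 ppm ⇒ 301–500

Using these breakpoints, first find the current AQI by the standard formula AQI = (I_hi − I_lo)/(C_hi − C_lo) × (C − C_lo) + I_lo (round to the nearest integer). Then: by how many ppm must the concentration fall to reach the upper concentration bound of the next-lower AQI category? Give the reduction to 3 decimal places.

5.078

CO: 35.879 lies in 30.802–36.374, so I_lo=301, I_hi=500, C_lo=30.802, C_hi=36.374.
(500−301)/(36.374−30.802) × (35.879−30.802) + 301 = 199/5.572 × 5.077 + 301 ≈ 482.32 → 482.
Current AQI 482 is in the Hazardous range (301–500). The next-lower category tops out at AQI 300, whose upper concentration bound is 30.801 ppm.
Reduction needed = 35.879 − 30.801 = 5.078 ppm.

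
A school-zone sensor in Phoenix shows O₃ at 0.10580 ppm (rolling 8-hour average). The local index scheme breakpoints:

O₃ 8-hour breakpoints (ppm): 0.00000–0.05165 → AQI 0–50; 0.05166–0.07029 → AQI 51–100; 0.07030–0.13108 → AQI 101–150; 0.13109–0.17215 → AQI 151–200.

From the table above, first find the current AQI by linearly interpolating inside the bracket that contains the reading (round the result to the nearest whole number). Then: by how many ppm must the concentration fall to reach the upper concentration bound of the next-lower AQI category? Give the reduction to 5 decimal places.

0.03551

O₃: row 0.07030–0.13108 (AQI 101–150). (150−101)·(0.10580−0.07030)/(0.13108−0.07030) + 101 = 49·0.03550/0.06078 + 101 ≈ 129.62 → 130.
Current AQI 130 is in the Unhealthy for Sensitive Groups range (101–150). The next-lower category tops out at AQI 100, whose upper concentration bound is 0.07029 ppm.
Reduction needed = 0.10580 − 0.07029 = 0.03551 ppm.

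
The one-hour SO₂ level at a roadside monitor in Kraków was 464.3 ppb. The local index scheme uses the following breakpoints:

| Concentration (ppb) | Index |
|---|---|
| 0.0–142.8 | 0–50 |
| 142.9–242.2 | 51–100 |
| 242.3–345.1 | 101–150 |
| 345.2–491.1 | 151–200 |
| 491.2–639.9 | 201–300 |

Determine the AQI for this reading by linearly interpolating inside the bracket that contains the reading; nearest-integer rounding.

191

SO₂: row 345.2–491.1 (AQI 151–200). (200−151)·(464.3−345.2)/(491.1−345.2) + 151 = 49·119.1/145.9 + 151 ≈ 191.00 → 191.
AQI 191 falls in the Unhealthy category.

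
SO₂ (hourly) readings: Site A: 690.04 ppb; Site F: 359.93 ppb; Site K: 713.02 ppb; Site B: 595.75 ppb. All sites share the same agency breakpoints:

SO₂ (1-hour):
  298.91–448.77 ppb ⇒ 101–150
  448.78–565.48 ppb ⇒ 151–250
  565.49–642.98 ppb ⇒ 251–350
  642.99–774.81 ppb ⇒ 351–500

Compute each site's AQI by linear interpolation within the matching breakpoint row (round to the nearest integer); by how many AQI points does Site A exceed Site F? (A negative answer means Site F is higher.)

283

Site A: 690.04 ∈ [642.99, 774.81] ↔ index [351, 500].
351 + (690.04−642.99)·(500−351)/(774.81−642.99) = 351 + 47.05·149/131.82 ≈ 404.18, so AQI = 404.
Site F: 359.93 lies in 298.91–448.77, so I_lo=101, I_hi=150, C_lo=298.91, C_hi=448.77.
(150−101)/(448.77−298.91) × (359.93−298.91) + 101 = 49/149.86 × 61.02 + 101 ≈ 120.95 → 121.
Site K: 713.02 lies in 642.99–774.81, so I_lo=351, I_hi=500, C_lo=642.99, C_hi=774.81.
(500−351)/(774.81−642.99) × (713.02−642.99) + 351 = 149/131.82 × 70.03 + 351 ≈ 430.16 → 430.
Site B: row 565.49–642.98 (AQI 251–350). (350−251)·(595.75−565.49)/(642.98−565.49) + 251 = 99·30.26/77.49 + 251 ≈ 289.66 → 290.
AQIs: Site A=404, Site F=121, Site K=430, Site B=290. Site A (404) − Site F (121) = 283.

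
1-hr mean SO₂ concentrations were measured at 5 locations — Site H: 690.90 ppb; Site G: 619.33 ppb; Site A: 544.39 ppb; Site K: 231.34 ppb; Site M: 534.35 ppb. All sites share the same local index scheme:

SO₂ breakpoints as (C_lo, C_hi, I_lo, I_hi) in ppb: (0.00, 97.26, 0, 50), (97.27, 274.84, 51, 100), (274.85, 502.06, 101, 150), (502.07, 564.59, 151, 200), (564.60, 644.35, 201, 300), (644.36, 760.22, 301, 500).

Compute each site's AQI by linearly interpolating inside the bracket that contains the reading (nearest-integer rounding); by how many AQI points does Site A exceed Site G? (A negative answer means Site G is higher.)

-85

Site H: 690.90 ∈ [644.36, 760.22] ↔ index [301, 500].
301 + (690.90−644.36)·(500−301)/(760.22−644.36) = 301 + 46.54·199/115.86 ≈ 380.94, so AQI = 381.
Site G: 619.33 lies in 564.60–644.35, so I_lo=201, I_hi=300, C_lo=564.60, C_hi=644.35.
(300−201)/(644.35−564.60) × (619.33−564.60) + 201 = 99/79.75 × 54.73 + 201 ≈ 268.94 → 269.
Site A: 544.39 ∈ [502.07, 564.59] ↔ index [151, 200].
151 + (544.39−502.07)·(200−151)/(564.59−502.07) = 151 + 42.32·49/62.52 ≈ 184.17, so AQI = 184.
Site K: 231.34 ∈ [97.27, 274.84] ↔ index [51, 100].
51 + (231.34−97.27)·(100−51)/(274.84−97.27) = 51 + 134.07·49/177.57 ≈ 88.00, so AQI = 88.
Site M 534.35: bracket 502.07–564.59 → index 151–200; slope 49/62.52, offset 32.28.
AQI = 151 + 49/62.52·32.28 ≈ 176.30 ⇒ 176.
AQIs: Site H=381, Site G=269, Site A=184, Site K=88, Site M=176. Site A (184) − Site G (269) = -85.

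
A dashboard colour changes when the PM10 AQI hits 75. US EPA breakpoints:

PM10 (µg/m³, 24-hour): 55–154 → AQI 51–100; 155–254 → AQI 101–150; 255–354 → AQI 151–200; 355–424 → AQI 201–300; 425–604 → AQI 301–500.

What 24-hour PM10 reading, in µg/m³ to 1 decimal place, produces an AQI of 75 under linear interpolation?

103.5

AQI 75 lies in the 51–100 band, which corresponds to 55–154 µg/m³.
C = 55 + (75−51)×(154−55)/(100−51) = 55 + 24×99/49 ≈ 103.490 µg/m³ → 103.5 µg/m³ to 1 dp.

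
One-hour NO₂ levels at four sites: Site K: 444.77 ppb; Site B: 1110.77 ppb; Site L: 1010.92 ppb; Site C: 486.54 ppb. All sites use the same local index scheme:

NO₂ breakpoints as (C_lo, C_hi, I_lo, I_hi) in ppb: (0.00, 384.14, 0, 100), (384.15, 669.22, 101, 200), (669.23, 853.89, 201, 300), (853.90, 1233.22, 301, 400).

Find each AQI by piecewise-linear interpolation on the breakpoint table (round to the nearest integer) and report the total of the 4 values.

969

Site K: 444.77 lies in 384.15–669.22, so I_lo=101, I_hi=200, C_lo=384.15, C_hi=669.22.
(200−101)/(669.22−384.15) × (444.77−384.15) + 101 = 99/285.07 × 60.62 + 101 ≈ 122.05 → 122.
Site B: 1110.77 ∈ [853.90, 1233.22] ↔ index [301, 400].
301 + (1110.77−853.90)·(400−301)/(1233.22−853.90) = 301 + 256.87·99/379.32 ≈ 368.04, so AQI = 368.
Site L: 1010.92 lies in 853.90–1233.22, so I_lo=301, I_hi=400, C_lo=853.90, C_hi=1233.22.
(400−301)/(1233.22−853.90) × (1010.92−853.90) + 301 = 99/379.32 × 157.02 + 301 ≈ 341.98 → 342.
Site C: row 384.15–669.22 (AQI 101–200). (200−101)·(486.54−384.15)/(669.22−384.15) + 101 = 99·102.39/285.07 + 101 ≈ 136.56 → 137.
AQIs: Site K=122, Site B=368, Site L=342, Site C=137. Sum = 122 + 368 + 342 + 137 = 969.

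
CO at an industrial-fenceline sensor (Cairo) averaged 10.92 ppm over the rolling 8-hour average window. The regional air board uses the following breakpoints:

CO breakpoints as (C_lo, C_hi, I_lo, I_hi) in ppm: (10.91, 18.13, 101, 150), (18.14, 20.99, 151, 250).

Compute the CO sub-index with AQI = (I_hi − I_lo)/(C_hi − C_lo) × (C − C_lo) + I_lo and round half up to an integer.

101

CO: 10.92 lies in 10.91–18.13, so I_lo=101, I_hi=150, C_lo=10.91, C_hi=18.13.
(150−101)/(18.13−10.91) × (10.92−10.91) + 101 = 49/7.22 × 0.01 + 101 ≈ 101.07 → 101.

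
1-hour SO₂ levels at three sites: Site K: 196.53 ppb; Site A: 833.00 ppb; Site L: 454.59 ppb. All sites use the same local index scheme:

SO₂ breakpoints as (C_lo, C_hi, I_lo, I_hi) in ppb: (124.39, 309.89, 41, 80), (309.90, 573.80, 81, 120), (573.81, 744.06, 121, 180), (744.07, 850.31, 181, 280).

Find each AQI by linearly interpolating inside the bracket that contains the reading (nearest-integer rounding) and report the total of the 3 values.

Site K 196.53: bracket 124.39–309.89 → index 41–80; slope 39/185.50, offset 72.14.
AQI = 41 + 39/185.50·72.14 ≈ 56.17 ⇒ 56.
Site A: 833.00 lies in 744.07–850.31, so I_lo=181, I_hi=280, C_lo=744.07, C_hi=850.31.
(280−181)/(850.31−744.07) × (833.00−744.07) + 181 = 99/106.24 × 88.93 + 181 ≈ 263.87 → 264.
Site L: row 309.90–573.80 (AQI 81–120). (120−81)·(454.59−309.90)/(573.80−309.90) + 81 = 39·144.69/263.90 + 81 ≈ 102.38 → 102.
AQIs: Site K=56, Site A=264, Site L=102. Sum = 56 + 264 + 102 = 422.

422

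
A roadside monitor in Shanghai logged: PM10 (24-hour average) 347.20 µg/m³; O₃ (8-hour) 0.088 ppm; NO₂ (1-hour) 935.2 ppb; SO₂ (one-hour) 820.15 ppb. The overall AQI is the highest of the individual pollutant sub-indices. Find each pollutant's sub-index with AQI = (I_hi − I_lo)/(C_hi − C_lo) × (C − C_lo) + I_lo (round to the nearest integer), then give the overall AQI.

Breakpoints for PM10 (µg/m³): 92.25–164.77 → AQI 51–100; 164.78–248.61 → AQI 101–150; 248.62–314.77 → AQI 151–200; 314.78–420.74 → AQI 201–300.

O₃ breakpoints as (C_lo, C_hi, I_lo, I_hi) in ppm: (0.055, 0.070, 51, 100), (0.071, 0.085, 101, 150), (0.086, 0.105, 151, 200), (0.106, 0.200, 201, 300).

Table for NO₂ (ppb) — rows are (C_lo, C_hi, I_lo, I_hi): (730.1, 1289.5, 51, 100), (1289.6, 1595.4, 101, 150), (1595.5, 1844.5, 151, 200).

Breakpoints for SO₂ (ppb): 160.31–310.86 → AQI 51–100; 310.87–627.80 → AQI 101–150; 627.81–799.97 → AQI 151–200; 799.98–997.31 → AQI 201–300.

PM10: 347.20 lies in 314.78–420.74, so I_lo=201, I_hi=300, C_lo=314.78, C_hi=420.74.
(300−201)/(420.74−314.78) × (347.20−314.78) + 201 = 99/105.96 × 32.42 + 201 ≈ 231.29 → 231.
O₃ 0.088: bracket 0.086–0.105 → index 151–200; slope 49/0.019, offset 0.002.
AQI = 151 + 49/0.019·0.002 ≈ 156.16 ⇒ 156.
NO₂: row 730.1–1289.5 (AQI 51–100). (100−51)·(935.2−730.1)/(1289.5−730.1) + 51 = 49·205.1/559.4 + 51 ≈ 68.97 → 69.
SO₂: 820.15 ∈ [799.98, 997.31] ↔ index [201, 300].
201 + (820.15−799.98)·(300−201)/(997.31−799.98) = 201 + 20.17·99/197.33 ≈ 211.12, so AQI = 211.
Sub-indices: PM10→231, O₃→156, NO₂→69, SO₂→211. Overall AQI = max = 231; dominant pollutant is PM10.

231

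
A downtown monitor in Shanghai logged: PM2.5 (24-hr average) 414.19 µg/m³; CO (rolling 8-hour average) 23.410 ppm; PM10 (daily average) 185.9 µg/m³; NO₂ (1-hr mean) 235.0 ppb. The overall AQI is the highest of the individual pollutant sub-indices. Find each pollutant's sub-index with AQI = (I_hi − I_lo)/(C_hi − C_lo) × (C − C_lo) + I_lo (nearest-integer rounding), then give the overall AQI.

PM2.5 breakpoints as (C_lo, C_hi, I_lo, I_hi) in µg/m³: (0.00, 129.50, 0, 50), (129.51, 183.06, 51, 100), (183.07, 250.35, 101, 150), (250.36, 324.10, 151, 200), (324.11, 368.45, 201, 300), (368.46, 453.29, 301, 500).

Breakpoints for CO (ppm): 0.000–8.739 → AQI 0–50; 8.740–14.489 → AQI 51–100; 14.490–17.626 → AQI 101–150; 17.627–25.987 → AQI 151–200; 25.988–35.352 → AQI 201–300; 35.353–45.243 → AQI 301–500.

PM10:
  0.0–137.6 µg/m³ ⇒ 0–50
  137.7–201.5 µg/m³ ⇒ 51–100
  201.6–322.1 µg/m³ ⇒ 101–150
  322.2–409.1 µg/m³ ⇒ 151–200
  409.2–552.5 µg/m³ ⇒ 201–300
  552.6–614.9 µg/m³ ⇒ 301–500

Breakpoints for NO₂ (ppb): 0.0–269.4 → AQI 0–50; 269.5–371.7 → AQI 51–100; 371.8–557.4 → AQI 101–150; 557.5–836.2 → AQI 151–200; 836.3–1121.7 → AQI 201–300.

408

PM2.5: 414.19 lies in 368.46–453.29, so I_lo=301, I_hi=500, C_lo=368.46, C_hi=453.29.
(500−301)/(453.29−368.46) × (414.19−368.46) + 301 = 199/84.83 × 45.73 + 301 ≈ 408.28 → 408.
CO: row 17.627–25.987 (AQI 151–200). (200−151)·(23.410−17.627)/(25.987−17.627) + 151 = 49·5.783/8.360 + 151 ≈ 184.90 → 185.
PM10: 185.9 lies in 137.7–201.5, so I_lo=51, I_hi=100, C_lo=137.7, C_hi=201.5.
(100−51)/(201.5−137.7) × (185.9−137.7) + 51 = 49/63.8 × 48.2 + 51 ≈ 88.02 → 88.
NO₂ 235.0: bracket 0.0–269.4 → index 0–50; slope 50/269.4, offset 235.0.
AQI = 0 + 50/269.4·235.0 ≈ 43.62 ⇒ 44.
Sub-indices: PM2.5→408, CO→185, PM10→88, NO₂→44. Overall AQI = max = 408; dominant pollutant is PM2.5.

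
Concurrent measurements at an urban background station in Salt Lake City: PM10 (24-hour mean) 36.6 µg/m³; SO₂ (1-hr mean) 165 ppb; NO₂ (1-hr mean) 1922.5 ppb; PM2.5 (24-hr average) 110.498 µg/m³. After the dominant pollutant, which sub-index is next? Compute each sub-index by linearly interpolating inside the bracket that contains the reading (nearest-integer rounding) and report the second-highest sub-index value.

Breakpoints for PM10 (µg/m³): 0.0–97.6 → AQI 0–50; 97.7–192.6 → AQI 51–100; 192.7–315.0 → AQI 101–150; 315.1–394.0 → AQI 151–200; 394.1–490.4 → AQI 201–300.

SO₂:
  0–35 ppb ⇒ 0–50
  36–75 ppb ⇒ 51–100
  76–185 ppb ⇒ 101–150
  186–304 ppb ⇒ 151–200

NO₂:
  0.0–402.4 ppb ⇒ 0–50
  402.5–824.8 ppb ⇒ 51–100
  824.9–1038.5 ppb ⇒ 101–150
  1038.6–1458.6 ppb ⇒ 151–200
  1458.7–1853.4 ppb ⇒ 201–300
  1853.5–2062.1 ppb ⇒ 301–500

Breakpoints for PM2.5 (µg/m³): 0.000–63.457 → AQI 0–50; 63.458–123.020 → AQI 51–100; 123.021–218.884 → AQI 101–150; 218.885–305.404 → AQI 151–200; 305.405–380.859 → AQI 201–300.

141

PM10: row 0.0–97.6 (AQI 0–50). (50−0)·(36.6−0.0)/(97.6−0.0) + 0 = 50·36.6/97.6 + 0 ≈ 18.75 → 19.
SO₂: 165 ∈ [76, 185] ↔ index [101, 150].
101 + (165−76)·(150−101)/(185−76) = 101 + 89·49/109 ≈ 141.01, so AQI = 141.
NO₂ 1922.5: bracket 1853.5–2062.1 → index 301–500; slope 199/208.6, offset 69.0.
AQI = 301 + 199/208.6·69.0 ≈ 366.82 ⇒ 367.
PM2.5: 110.498 ∈ [63.458, 123.020] ↔ index [51, 100].
51 + (110.498−63.458)·(100−51)/(123.020−63.458) = 51 + 47.040·49/59.562 ≈ 89.70, so AQI = 90.
Sub-indices: PM10→19, SO₂→141, NO₂→367, PM2.5→90. Ranked high→low: 367, 141, 90, 19. Second-highest sub-index = 141.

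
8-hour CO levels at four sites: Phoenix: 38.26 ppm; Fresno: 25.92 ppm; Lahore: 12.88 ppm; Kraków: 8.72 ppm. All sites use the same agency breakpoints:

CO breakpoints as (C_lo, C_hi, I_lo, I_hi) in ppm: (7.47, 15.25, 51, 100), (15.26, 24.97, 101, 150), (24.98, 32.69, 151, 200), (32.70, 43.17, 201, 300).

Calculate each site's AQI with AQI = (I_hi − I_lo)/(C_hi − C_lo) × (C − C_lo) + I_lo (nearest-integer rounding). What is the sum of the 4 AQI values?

Phoenix: 38.26 lies in 32.70–43.17, so I_lo=201, I_hi=300, C_lo=32.70, C_hi=43.17.
(300−201)/(43.17−32.70) × (38.26−32.70) + 201 = 99/10.47 × 5.56 + 201 ≈ 253.57 → 254.
Fresno: row 24.98–32.69 (AQI 151–200). (200−151)·(25.92−24.98)/(32.69−24.98) + 151 = 49·0.94/7.71 + 151 ≈ 156.97 → 157.
Lahore: 12.88 ∈ [7.47, 15.25] ↔ index [51, 100].
51 + (12.88−7.47)·(100−51)/(15.25−7.47) = 51 + 5.41·49/7.78 ≈ 85.07, so AQI = 85.
Kraków: row 7.47–15.25 (AQI 51–100). (100−51)·(8.72−7.47)/(15.25−7.47) + 51 = 49·1.25/7.78 + 51 ≈ 58.87 → 59.
AQIs: Phoenix=254, Fresno=157, Lahore=85, Kraków=59. Sum = 254 + 157 + 85 + 59 = 555.

555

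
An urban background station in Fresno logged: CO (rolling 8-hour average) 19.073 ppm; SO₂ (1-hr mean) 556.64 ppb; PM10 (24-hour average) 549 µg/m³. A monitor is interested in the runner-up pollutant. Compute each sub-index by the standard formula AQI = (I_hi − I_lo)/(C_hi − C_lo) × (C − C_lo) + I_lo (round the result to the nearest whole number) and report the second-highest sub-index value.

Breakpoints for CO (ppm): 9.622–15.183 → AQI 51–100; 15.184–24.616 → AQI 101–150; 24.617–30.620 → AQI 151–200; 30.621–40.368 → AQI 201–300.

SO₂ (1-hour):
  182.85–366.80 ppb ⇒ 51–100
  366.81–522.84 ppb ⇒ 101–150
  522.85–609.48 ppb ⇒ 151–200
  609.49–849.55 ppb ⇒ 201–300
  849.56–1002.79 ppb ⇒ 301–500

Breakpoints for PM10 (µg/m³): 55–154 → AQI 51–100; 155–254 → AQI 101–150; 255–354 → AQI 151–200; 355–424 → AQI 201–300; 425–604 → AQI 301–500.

170

CO: row 15.184–24.616 (AQI 101–150). (150−101)·(19.073−15.184)/(24.616−15.184) + 101 = 49·3.889/9.432 + 101 ≈ 121.20 → 121.
SO₂: row 522.85–609.48 (AQI 151–200). (200−151)·(556.64−522.85)/(609.48−522.85) + 151 = 49·33.79/86.63 + 151 ≈ 170.11 → 170.
PM10: 549 lies in 425–604, so I_lo=301, I_hi=500, C_lo=425, C_hi=604.
(500−301)/(604−425) × (549−425) + 301 = 199/179 × 124 + 301 ≈ 438.85 → 439.
Sub-indices: CO→121, SO₂→170, PM10→439. Ranked high→low: 439, 170, 121. Second-highest sub-index = 170.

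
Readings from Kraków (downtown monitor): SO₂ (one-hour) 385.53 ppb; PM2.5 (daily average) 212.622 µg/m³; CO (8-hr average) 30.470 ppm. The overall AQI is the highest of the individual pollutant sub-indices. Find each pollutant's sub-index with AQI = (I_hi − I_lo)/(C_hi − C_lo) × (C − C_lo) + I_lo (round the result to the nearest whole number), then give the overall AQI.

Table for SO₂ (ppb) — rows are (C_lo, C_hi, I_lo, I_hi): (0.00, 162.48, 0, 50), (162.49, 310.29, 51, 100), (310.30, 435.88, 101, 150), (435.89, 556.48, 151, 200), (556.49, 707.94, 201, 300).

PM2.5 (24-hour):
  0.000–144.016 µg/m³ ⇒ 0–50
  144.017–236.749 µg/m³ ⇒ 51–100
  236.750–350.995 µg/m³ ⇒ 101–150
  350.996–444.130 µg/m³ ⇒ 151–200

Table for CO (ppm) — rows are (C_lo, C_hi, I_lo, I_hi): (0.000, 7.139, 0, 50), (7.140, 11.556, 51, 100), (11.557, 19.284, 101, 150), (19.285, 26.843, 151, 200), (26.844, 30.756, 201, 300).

SO₂ 385.53: bracket 310.30–435.88 → index 101–150; slope 49/125.58, offset 75.23.
AQI = 101 + 49/125.58·75.23 ≈ 130.35 ⇒ 130.
PM2.5: 212.622 lies in 144.017–236.749, so I_lo=51, I_hi=100, C_lo=144.017, C_hi=236.749.
(100−51)/(236.749−144.017) × (212.622−144.017) + 51 = 49/92.732 × 68.605 + 51 ≈ 87.25 → 87.
CO 30.470: bracket 26.844–30.756 → index 201–300; slope 99/3.912, offset 3.626.
AQI = 201 + 99/3.912·3.626 ≈ 292.76 ⇒ 293.
Sub-indices: SO₂→130, PM2.5→87, CO→293. Overall AQI = max = 293; dominant pollutant is CO.
AQI 293: Very Unhealthy.

293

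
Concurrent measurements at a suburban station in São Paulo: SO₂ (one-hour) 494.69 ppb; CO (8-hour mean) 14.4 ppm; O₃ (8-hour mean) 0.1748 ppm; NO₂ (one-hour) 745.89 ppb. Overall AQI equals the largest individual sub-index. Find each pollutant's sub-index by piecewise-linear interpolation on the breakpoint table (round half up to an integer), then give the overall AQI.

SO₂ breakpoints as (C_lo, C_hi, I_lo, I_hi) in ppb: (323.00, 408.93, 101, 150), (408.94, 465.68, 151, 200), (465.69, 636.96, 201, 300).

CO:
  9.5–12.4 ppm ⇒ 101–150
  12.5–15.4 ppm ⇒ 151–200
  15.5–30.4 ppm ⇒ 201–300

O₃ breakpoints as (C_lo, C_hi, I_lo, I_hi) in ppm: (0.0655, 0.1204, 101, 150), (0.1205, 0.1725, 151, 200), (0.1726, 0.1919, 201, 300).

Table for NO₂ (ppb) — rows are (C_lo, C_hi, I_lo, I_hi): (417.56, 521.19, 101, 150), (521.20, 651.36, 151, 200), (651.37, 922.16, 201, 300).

SO₂: 494.69 lies in 465.69–636.96, so I_lo=201, I_hi=300, C_lo=465.69, C_hi=636.96.
(300−201)/(636.96−465.69) × (494.69−465.69) + 201 = 99/171.27 × 29.00 + 201 ≈ 217.76 → 218.
CO: row 12.5–15.4 (AQI 151–200). (200−151)·(14.4−12.5)/(15.4−12.5) + 151 = 49·1.9/2.9 + 151 ≈ 183.10 → 183.
O₃: 0.1748 ∈ [0.1726, 0.1919] ↔ index [201, 300].
201 + (0.1748−0.1726)·(300−201)/(0.1919−0.1726) = 201 + 0.0022·99/0.0193 ≈ 212.28, so AQI = 212.
NO₂: row 651.37–922.16 (AQI 201–300). (300−201)·(745.89−651.37)/(922.16−651.37) + 201 = 99·94.52/270.79 + 201 ≈ 235.56 → 236.
Sub-indices: SO₂→218, CO→183, O₃→212, NO₂→236. Overall AQI = max = 236; dominant pollutant is NO₂.
AQI 236: Very Unhealthy.

236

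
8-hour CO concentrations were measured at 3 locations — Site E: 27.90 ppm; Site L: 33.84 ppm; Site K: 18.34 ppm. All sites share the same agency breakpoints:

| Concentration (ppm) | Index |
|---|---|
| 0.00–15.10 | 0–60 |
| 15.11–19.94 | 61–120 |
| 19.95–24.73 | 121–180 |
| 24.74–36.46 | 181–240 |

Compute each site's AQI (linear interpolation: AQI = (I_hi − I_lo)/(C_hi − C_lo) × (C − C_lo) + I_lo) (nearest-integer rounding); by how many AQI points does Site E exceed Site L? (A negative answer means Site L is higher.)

-30

Site E 27.90: bracket 24.74–36.46 → index 181–240; slope 59/11.72, offset 3.16.
AQI = 181 + 59/11.72·3.16 ≈ 196.91 ⇒ 197.
Site L 33.84: bracket 24.74–36.46 → index 181–240; slope 59/11.72, offset 9.10.
AQI = 181 + 59/11.72·9.10 ≈ 226.81 ⇒ 227.
Site K 18.34: bracket 15.11–19.94 → index 61–120; slope 59/4.83, offset 3.23.
AQI = 61 + 59/4.83·3.23 ≈ 100.46 ⇒ 100.
AQIs: Site E=197, Site L=227, Site K=100. Site E (197) − Site L (227) = -30.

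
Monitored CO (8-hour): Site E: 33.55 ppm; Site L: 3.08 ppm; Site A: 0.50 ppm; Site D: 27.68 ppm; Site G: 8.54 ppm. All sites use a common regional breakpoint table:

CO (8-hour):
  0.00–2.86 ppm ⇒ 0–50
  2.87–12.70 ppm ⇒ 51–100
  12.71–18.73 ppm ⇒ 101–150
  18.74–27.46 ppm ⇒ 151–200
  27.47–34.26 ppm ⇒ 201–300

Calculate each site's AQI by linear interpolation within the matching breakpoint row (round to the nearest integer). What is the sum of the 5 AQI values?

Site E 33.55: bracket 27.47–34.26 → index 201–300; slope 99/6.79, offset 6.08.
AQI = 201 + 99/6.79·6.08 ≈ 289.65 ⇒ 290.
Site L: row 2.87–12.70 (AQI 51–100). (100−51)·(3.08−2.87)/(12.70−2.87) + 51 = 49·0.21/9.83 + 51 ≈ 52.05 → 52.
Site A: 0.50 ∈ [0.00, 2.86] ↔ index [0, 50].
0 + (0.50−0.00)·(50−0)/(2.86−0.00) = 0 + 0.50·50/2.86 ≈ 8.74, so AQI = 9.
Site D: 27.68 ∈ [27.47, 34.26] ↔ index [201, 300].
201 + (27.68−27.47)·(300−201)/(34.26−27.47) = 201 + 0.21·99/6.79 ≈ 204.06, so AQI = 204.
Site G: row 2.87–12.70 (AQI 51–100). (100−51)·(8.54−2.87)/(12.70−2.87) + 51 = 49·5.67/9.83 + 51 ≈ 79.26 → 79.
AQIs: Site E=290, Site L=52, Site A=9, Site D=204, Site G=79. Sum = 290 + 52 + 9 + 204 + 79 = 634.

634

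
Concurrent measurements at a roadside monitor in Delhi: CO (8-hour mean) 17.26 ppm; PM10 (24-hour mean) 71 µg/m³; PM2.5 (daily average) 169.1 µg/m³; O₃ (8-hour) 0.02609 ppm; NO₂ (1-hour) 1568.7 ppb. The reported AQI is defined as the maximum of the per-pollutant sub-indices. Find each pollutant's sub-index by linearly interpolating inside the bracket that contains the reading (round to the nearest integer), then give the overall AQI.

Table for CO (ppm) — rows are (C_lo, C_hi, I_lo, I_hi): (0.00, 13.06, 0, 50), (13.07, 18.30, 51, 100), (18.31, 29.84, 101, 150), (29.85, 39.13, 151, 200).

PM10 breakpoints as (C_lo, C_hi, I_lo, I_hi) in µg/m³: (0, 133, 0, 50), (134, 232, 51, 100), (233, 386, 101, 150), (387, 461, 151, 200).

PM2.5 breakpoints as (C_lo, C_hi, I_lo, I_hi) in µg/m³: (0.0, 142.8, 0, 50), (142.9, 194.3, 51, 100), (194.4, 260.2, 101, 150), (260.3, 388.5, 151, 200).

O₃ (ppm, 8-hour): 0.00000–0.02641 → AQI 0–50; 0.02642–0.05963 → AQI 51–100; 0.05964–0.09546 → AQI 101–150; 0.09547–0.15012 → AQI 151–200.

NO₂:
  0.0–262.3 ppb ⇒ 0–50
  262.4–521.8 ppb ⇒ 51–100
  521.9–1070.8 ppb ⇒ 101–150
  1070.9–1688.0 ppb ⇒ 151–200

CO: 17.26 ∈ [13.07, 18.30] ↔ index [51, 100].
51 + (17.26−13.07)·(100−51)/(18.30−13.07) = 51 + 4.19·49/5.23 ≈ 90.26, so AQI = 90.
PM10 71: bracket 0–133 → index 0–50; slope 50/133, offset 71.
AQI = 0 + 50/133·71 ≈ 26.69 ⇒ 27.
PM2.5: 169.1 lies in 142.9–194.3, so I_lo=51, I_hi=100, C_lo=142.9, C_hi=194.3.
(100−51)/(194.3−142.9) × (169.1−142.9) + 51 = 49/51.4 × 26.2 + 51 ≈ 75.98 → 76.
O₃: row 0.00000–0.02641 (AQI 0–50). (50−0)·(0.02609−0.00000)/(0.02641−0.00000) + 0 = 50·0.02609/0.02641 + 0 ≈ 49.39 → 49.
NO₂ 1568.7: bracket 1070.9–1688.0 → index 151–200; slope 49/617.1, offset 497.8.
AQI = 151 + 49/617.1·497.8 ≈ 190.53 ⇒ 191.
Sub-indices: CO→90, PM10→27, PM2.5→76, O₃→49, NO₂→191. Overall AQI = max = 191; dominant pollutant is NO₂.

191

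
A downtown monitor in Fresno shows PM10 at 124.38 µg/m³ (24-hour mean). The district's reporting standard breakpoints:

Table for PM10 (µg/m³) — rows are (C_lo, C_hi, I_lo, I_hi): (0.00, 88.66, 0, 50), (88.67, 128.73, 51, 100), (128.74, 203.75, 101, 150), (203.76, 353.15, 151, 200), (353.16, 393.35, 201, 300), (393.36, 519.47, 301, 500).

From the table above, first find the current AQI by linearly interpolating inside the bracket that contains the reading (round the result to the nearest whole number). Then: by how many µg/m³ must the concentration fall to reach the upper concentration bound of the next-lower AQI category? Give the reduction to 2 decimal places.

35.72

PM10: 124.38 lies in 88.67–128.73, so I_lo=51, I_hi=100, C_lo=88.67, C_hi=128.73.
(100−51)/(128.73−88.67) × (124.38−88.67) + 51 = 49/40.06 × 35.71 + 51 ≈ 94.68 → 95.
Current AQI 95 is in the Moderate range (51–100). The next-lower category tops out at AQI 50, whose upper concentration bound is 88.66 µg/m³.
Reduction needed = 124.38 − 88.66 = 35.72 µg/m³.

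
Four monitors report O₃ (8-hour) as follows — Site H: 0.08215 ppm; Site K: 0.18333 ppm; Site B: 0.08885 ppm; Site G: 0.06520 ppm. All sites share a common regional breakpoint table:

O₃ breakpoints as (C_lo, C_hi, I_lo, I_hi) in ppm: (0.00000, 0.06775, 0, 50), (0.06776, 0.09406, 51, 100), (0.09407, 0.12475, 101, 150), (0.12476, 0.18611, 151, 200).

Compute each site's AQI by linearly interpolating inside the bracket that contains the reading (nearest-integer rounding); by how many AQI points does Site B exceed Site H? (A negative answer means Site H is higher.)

Site H: 0.08215 lies in 0.06776–0.09406, so I_lo=51, I_hi=100, C_lo=0.06776, C_hi=0.09406.
(100−51)/(0.09406−0.06776) × (0.08215−0.06776) + 51 = 49/0.02630 × 0.01439 + 51 ≈ 77.81 → 78.
Site K: 0.18333 ∈ [0.12476, 0.18611] ↔ index [151, 200].
151 + (0.18333−0.12476)·(200−151)/(0.18611−0.12476) = 151 + 0.05857·49/0.06135 ≈ 197.78, so AQI = 198.
Site B 0.08885: bracket 0.06776–0.09406 → index 51–100; slope 49/0.02630, offset 0.02109.
AQI = 51 + 49/0.02630·0.02109 ≈ 90.29 ⇒ 90.
Site G 0.06520: bracket 0.00000–0.06775 → index 0–50; slope 50/0.06775, offset 0.06520.
AQI = 0 + 50/0.06775·0.06520 ≈ 48.12 ⇒ 48.
AQIs: Site H=78, Site K=198, Site B=90, Site G=48. Site B (90) − Site H (78) = 12.

12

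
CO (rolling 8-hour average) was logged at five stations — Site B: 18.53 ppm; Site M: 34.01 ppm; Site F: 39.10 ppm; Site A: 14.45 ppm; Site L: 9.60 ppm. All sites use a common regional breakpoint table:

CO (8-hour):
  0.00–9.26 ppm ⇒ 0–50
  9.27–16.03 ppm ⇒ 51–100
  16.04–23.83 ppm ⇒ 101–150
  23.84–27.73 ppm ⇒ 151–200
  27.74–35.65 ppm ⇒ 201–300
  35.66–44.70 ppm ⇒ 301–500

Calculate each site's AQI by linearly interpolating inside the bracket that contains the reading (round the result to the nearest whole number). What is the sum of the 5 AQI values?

Site B: 18.53 ∈ [16.04, 23.83] ↔ index [101, 150].
101 + (18.53−16.04)·(150−101)/(23.83−16.04) = 101 + 2.49·49/7.79 ≈ 116.66, so AQI = 117.
Site M 34.01: bracket 27.74–35.65 → index 201–300; slope 99/7.91, offset 6.27.
AQI = 201 + 99/7.91·6.27 ≈ 279.47 ⇒ 279.
Site F 39.10: bracket 35.66–44.70 → index 301–500; slope 199/9.04, offset 3.44.
AQI = 301 + 199/9.04·3.44 ≈ 376.73 ⇒ 377.
Site A: 14.45 lies in 9.27–16.03, so I_lo=51, I_hi=100, C_lo=9.27, C_hi=16.03.
(100−51)/(16.03−9.27) × (14.45−9.27) + 51 = 49/6.76 × 5.18 + 51 ≈ 88.55 → 89.
Site L: 9.60 ∈ [9.27, 16.03] ↔ index [51, 100].
51 + (9.60−9.27)·(100−51)/(16.03−9.27) = 51 + 0.33·49/6.76 ≈ 53.39, so AQI = 53.
AQIs: Site B=117, Site M=279, Site F=377, Site A=89, Site L=53. Sum = 117 + 279 + 377 + 89 + 53 = 915.

915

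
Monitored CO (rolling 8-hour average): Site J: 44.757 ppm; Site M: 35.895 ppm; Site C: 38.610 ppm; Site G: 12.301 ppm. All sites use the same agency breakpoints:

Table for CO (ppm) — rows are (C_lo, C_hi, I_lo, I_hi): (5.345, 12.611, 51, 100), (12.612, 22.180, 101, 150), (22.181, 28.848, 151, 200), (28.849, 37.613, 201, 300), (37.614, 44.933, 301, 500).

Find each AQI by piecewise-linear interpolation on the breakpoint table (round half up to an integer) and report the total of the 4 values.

Site J: 44.757 ∈ [37.614, 44.933] ↔ index [301, 500].
301 + (44.757−37.614)·(500−301)/(44.933−37.614) = 301 + 7.143·199/7.319 ≈ 495.21, so AQI = 495.
Site M: row 28.849–37.613 (AQI 201–300). (300−201)·(35.895−28.849)/(37.613−28.849) + 201 = 99·7.046/8.764 + 201 ≈ 280.59 → 281.
Site C: 38.610 lies in 37.614–44.933, so I_lo=301, I_hi=500, C_lo=37.614, C_hi=44.933.
(500−301)/(44.933−37.614) × (38.610−37.614) + 301 = 199/7.319 × 0.996 + 301 ≈ 328.08 → 328.
Site G: 12.301 ∈ [5.345, 12.611] ↔ index [51, 100].
51 + (12.301−5.345)·(100−51)/(12.611−5.345) = 51 + 6.956·49/7.266 ≈ 97.91, so AQI = 98.
AQIs: Site J=495, Site M=281, Site C=328, Site G=98. Sum = 495 + 281 + 328 + 98 = 1202.

1202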